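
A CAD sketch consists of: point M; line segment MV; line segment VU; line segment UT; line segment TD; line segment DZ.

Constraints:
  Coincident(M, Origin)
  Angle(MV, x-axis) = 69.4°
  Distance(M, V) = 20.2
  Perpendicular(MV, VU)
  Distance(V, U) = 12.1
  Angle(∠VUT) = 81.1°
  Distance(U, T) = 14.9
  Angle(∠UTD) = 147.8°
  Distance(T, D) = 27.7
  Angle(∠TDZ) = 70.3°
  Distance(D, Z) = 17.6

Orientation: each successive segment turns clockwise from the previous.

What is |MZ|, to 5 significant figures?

17.001

M is at the origin; MV runs at 69.4° with length 20.2, so V = (7.1072, 18.908). The perpendicularity gives VU at right angles to MV, so VU runs at -20.600°; with |VU| = 12.1, U = (18.434, 14.651). ∠VUT = 81.1° gives UT at -119.50° from the x-axis; with |UT| = 14.9, T = (11.096, 1.6828). ∠UTD = 147.8° gives TD at -151.70° from the x-axis; with |TD| = 27.7, D = (-13.293, -11.449). ∠TDZ = 70.3° gives DZ at 98.600° from the x-axis; with |DZ| = 17.6, Z = (-15.925, 5.9527). Then |MZ| = |Z − M| = 17.001.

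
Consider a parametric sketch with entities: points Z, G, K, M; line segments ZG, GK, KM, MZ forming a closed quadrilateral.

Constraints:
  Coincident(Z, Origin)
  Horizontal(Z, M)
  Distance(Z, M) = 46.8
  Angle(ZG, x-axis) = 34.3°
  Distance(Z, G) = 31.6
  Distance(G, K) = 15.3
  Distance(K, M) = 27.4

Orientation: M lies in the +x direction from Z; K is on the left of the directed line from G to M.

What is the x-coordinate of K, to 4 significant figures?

38.88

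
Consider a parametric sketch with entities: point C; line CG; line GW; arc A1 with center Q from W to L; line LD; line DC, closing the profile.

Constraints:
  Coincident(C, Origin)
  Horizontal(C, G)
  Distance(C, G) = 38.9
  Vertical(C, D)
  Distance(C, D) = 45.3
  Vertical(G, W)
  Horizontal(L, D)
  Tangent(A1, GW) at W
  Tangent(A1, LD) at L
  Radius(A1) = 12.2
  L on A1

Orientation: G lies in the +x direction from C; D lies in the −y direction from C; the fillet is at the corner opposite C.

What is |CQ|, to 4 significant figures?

42.53

C and D share the same x with |CD| = 45.3 and D on the −y side, so D = (0.000, -45.30). The virtual corner opposite C is at (38.90, -45.30). The tangent condition forces QW to be normal to GW and tangency of A1 to LD means the radius QL is perpendicular to LD, with radius 12.2, so the center Q sits 12.2 in from both sides at Q = (26.70, -33.10). Then |CQ| = |Q − C| = 42.53.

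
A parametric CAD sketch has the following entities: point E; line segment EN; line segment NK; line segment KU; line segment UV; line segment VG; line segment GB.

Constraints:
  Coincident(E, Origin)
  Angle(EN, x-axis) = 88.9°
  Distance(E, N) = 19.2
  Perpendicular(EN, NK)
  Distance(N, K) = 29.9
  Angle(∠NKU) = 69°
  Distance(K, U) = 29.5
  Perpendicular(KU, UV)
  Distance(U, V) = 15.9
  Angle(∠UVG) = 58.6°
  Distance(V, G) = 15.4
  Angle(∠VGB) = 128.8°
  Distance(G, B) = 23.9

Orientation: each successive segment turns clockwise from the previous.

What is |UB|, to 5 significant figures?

22.663

E is at the origin; EN runs at 88.9° with length 19.2, so N = (0.36859, 19.196). EN ⟂ NK, so NK runs at -1.1000°; with |NK| = 29.9, K = (30.263, 18.622). ∠NKU = 69.0° gives KU at -112.10° from the x-axis; with |KU| = 29.5, U = (19.164, -8.7101). KU is perpendicular to UV, so UV runs at 157.90°; with |UV| = 15.9, V = (4.4327, -2.7282). ∠UVG = 58.6° gives VG at 36.500° from the x-axis; with |VG| = 15.4, G = (16.812, 6.4321). ∠VGB = 128.8° gives GB at -14.700° from the x-axis; with |GB| = 23.9, B = (39.930, 0.36729). Then |UB| = |B − U| = 22.663.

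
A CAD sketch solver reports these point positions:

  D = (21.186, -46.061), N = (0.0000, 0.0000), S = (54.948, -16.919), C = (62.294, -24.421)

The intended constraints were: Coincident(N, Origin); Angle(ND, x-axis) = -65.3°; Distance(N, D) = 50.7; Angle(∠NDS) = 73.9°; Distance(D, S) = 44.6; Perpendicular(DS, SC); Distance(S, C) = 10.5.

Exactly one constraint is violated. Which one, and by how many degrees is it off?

Perpendicular(DS, SC) — off by 3.60°.

N = (0.00, 0.00) ✓; ND at -65.30° ✓; |ND| = 50.70 ✓; ∠NDS = 73.90° ✓; |DS| = 44.60 ✓; ∠(DS, SC) = 86.40° ✗; |SC| = 10.50 ✓.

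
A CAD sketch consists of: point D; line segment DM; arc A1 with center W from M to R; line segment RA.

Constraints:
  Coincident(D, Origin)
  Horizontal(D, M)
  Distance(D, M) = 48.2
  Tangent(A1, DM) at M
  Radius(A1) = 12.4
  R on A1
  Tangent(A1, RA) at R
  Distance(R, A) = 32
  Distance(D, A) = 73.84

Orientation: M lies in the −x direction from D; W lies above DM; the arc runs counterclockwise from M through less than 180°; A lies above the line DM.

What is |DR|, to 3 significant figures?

43.4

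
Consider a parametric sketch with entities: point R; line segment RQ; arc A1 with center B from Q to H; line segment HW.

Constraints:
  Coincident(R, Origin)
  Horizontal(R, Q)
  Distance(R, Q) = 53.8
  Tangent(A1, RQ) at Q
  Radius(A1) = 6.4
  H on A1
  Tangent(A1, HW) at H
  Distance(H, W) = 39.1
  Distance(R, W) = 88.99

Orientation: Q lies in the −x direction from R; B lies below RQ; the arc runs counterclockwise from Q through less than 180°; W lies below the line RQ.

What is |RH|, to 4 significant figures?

58.99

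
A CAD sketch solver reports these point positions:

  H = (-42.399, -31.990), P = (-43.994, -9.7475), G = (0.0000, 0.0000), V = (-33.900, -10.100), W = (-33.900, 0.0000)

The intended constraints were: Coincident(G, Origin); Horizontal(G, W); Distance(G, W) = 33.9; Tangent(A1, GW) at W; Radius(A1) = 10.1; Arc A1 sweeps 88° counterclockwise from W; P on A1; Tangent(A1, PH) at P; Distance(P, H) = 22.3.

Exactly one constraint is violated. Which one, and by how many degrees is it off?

Tangent(A1, PH) at P — off by 6.10°.

G = (0.00, 0.00) ✓; G.y = 0.00, W.y = 0.00 ✓; |GW| = 33.90 ✓; ∠(VW, WG) = 90.00° ✓; |VW| = 10.10 ✓; bearing(V→P) − bearing(V→W) = 88.00° ✓; |VP| = 10.10 ✓; ∠(VP, PH) = 83.90° ✗; |PH| = 22.30 ✓.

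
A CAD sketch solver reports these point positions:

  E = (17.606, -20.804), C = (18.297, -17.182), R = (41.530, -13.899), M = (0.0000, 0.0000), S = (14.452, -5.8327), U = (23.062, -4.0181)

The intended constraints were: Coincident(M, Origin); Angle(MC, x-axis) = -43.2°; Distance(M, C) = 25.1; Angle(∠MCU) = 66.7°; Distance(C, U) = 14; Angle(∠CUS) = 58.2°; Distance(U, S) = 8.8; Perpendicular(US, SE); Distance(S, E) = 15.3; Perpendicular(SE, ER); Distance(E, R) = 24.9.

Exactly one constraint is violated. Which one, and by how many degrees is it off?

Perpendicular(SE, ER) — off by 4.20°.

M = (0.00, 0.00) ✓; MC at -43.20° ✓; |MC| = 25.10 ✓; ∠MCU = 66.70° ✓; |CU| = 14.00 ✓; ∠CUS = 58.20° ✓; |US| = 8.799 ✓; ∠(US, SE) = 90.00° ✓; |SE| = 15.30 ✓; ∠(SE, ER) = 94.20° ✗; |ER| = 24.90 ✓.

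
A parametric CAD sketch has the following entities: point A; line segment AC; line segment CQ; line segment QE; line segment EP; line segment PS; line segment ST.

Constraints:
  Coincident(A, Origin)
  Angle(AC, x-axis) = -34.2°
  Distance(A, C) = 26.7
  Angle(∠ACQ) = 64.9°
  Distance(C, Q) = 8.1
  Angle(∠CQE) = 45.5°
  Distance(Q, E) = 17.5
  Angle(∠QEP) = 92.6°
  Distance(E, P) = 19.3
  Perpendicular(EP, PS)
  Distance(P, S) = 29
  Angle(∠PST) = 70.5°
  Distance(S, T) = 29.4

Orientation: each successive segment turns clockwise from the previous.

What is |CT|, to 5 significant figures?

15.391

A is at the origin; AC runs at -34.2° with length 26.7, so C = (22.083, -15.008). ∠ACQ = 64.9° gives CQ at -149.30° from the x-axis; with |CQ| = 8.1, Q = (15.118, -19.143). ∠CQE = 45.5° gives QE at 76.200° from the x-axis; with |QE| = 17.5, E = (19.293, -2.1482). ∠QEP = 92.6° gives EP at -11.200° from the x-axis; with |EP| = 19.3, P = (38.225, -5.8969). EP is perpendicular to PS, so PS runs at -101.20°; with |PS| = 29.0, S = (32.592, -34.345). ∠PST = 70.5° gives ST at 149.30° from the x-axis; with |ST| = 29.4, T = (7.3126, -19.335). Then |CT| = |T − C| = 15.391.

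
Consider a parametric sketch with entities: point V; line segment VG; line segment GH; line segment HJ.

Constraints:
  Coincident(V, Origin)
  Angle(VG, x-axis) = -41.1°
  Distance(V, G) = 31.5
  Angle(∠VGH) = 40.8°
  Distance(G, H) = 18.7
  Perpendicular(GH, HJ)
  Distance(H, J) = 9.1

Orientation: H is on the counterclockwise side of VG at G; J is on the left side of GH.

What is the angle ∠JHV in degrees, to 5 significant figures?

14.035°

V is at the origin; VG runs at -41.1° with length 31.5, so G = 31.5·(cos -41.1°, sin -41.1°) = (23.737, -20.707). ∠VGH = 40.8°, so GH runs at -41.1° + (180° − 40.8°) = 98.100° from the x-axis; with |GH| = 18.7, H = G + 18.7·(cos 98.100°, sin 98.100°) = (21.102, -2.1939). GH is perpendicular to HJ; with |HJ| = 9.1 on the left of GH, J = H + 9.1·(-0.99002, -0.14090) = (12.093, -3.4761). Then cos ∠JHV = HJ·HV / (|HJ||HV|), giving 14.035°.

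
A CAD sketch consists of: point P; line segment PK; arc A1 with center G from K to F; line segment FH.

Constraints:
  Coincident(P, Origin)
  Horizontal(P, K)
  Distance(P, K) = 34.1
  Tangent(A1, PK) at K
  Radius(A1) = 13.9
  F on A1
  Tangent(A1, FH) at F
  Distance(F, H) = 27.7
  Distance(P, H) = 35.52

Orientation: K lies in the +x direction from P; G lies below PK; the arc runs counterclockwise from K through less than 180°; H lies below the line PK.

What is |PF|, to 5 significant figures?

22.927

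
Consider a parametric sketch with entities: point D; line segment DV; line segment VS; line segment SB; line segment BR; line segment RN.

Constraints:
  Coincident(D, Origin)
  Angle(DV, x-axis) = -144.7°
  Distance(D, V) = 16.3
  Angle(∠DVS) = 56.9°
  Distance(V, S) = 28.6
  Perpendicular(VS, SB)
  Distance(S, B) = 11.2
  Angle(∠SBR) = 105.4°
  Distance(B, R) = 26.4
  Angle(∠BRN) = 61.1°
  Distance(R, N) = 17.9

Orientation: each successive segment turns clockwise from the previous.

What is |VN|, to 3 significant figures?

7.37

D is at the origin; DV runs at -144.7° with length 16.3, so V = (-13.3, -9.42). ∠DVS = 56.9° gives VS at 92.2° from the x-axis; with |VS| = 28.6, S = (-14.4, 19.2). The perpendicularity gives SB at right angles to VS, so SB runs at 2.20°; with |SB| = 11.2, B = (-3.21, 19.6). ∠SBR = 105.4° gives BR at -72.4° from the x-axis; with |BR| = 26.4, R = (4.77, -5.57). ∠BRN = 61.1° gives RN at 169° from the x-axis; with |RN| = 17.9, N = (-12.8, -2.07). Then |VN| = |N − V| = 7.37.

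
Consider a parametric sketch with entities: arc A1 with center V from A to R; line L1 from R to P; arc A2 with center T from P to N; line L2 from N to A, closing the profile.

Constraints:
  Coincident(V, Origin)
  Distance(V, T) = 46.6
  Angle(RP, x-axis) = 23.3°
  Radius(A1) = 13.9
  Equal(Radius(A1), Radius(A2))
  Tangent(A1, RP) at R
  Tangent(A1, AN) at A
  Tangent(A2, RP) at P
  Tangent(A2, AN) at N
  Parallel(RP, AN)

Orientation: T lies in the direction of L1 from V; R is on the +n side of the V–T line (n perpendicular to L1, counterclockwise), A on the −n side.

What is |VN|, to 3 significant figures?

48.6

The slot axis is L1's direction at 23.3°, so u = (cos 23.3°, sin 23.3°) = (0.918, 0.396) and n = (−sin 23.3°, cos 23.3°) = (-0.396, 0.918). V is at the origin and T lies 46.6 along u from V, so T = 46.6·u = (42.8, 18.4). Tangency of A1 to both parallel lines with radius 13.9 puts R and A at V ± 13.9·n: R = (-5.50, 12.8), A = (5.50, -12.8). Equal radii place P and N the same way about T: P = T + 13.9·n = (37.3, 31.2), N = T − 13.9·n = (48.3, 5.67). Then |VN| = |N − V| = 48.6.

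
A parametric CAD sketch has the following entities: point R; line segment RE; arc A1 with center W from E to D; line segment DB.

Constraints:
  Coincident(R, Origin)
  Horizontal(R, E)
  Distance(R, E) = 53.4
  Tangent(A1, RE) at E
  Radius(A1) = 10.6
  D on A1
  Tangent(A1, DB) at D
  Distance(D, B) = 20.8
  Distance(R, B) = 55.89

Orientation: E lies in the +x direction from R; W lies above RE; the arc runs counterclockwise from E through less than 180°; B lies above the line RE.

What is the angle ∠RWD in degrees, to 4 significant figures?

144.3°

Checks: |RE| = 53.40 ✓; |WD| = 10.60 ✓; ∠(WD, DB) = 90.00° ✓; |DB| = 20.80 ✓; |RB| = 55.89 ✓.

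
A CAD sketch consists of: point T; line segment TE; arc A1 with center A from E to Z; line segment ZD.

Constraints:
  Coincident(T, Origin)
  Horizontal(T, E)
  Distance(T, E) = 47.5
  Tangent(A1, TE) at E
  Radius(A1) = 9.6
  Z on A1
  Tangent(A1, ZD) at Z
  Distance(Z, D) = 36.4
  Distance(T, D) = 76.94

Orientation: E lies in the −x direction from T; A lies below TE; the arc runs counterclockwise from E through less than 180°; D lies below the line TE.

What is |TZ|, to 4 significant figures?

57.50

T is at the origin; TE is horizontal with |TE| = 47.5 and E on the −x side, so E = (-47.50, 0.000). A1 meets TE tangentially, so AE is at right angles to TE, so A = E + (0, -9.6) = (-47.50, -9.600). Since AZ ⟂ ZD (tangency), |AD| = √(9.6² + 36.4²) = 37.64 regardless of where Z sits on A1. So D lies on both circle(T, 76.94) and circle(A, 37.64); the below-TE intersection is D = (-63.27, -43.78). Z is the foot of the tangent from D: Z = (-56.95, -7.935).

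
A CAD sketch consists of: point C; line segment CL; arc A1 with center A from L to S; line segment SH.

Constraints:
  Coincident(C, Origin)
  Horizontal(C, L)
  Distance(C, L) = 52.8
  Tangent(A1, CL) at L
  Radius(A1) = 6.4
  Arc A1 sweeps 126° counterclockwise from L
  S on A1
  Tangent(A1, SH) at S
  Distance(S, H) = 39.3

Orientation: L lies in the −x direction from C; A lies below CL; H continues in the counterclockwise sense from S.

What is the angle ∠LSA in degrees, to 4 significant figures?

27.00°

C is at the origin; CL is horizontal with |CL| = 52.8 and L on the −x side, so L = (-52.80, 0.000). A1 meets CL tangentially, so AL is at right angles to CL, so A = L + (0, -6.4) = (-52.80, -6.400). On A1, L sits at bearing 90° from A; a 126° counterclockwise sweep puts S at bearing 216°, so S = A + 6.4·(cos 216°, sin 216°) = (-57.98, -10.16). Then cos ∠LSA = SL·SA / (|SL||SA|), giving 27.00°.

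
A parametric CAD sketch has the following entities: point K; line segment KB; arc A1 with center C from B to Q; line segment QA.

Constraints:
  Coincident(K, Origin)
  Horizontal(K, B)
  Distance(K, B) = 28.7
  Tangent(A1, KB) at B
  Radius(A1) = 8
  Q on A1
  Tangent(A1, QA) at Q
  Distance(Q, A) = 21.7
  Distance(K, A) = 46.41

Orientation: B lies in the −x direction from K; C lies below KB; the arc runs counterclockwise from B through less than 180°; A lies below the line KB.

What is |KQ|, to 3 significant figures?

37.7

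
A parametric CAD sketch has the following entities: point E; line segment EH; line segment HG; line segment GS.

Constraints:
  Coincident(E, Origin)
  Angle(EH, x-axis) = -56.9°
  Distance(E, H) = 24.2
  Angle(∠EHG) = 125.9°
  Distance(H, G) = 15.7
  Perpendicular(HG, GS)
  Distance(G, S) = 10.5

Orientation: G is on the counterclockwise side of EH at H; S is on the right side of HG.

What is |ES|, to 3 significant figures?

42.4

E is at the origin; EH runs at -56.9° with length 24.2, so H = 24.2·(cos -56.9°, sin -56.9°) = (13.2, -20.3). ∠EHG = 125.9°, so HG runs at -56.9° + (180° − 125.9°) = -2.80° from the x-axis; with |HG| = 15.7, G = H + 15.7·(cos -2.80°, sin -2.80°) = (28.9, -21.0). The perpendicularity gives GS at right angles to HG; with |GS| = 10.5 on the right of HG, S = G + 10.5·(-0.0488, -0.999) = (28.4, -31.5). Then |ES| = |S − E| = 42.4.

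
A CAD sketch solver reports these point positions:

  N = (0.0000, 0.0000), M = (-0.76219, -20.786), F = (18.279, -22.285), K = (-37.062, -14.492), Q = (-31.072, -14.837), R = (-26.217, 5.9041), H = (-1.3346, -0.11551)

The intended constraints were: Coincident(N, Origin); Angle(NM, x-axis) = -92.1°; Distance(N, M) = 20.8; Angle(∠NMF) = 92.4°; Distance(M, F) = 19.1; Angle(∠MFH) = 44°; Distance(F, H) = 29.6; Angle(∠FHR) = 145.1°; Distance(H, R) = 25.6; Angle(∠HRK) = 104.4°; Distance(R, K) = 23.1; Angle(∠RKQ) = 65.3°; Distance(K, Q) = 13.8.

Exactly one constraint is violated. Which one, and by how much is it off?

Distance(K, Q) = 13.8 — off by 7.80.

N = (0.00, 0.00) ✓; NM at -92.10° ✓; |NM| = 20.80 ✓; ∠NMF = 92.40° ✓; |MF| = 19.10 ✓; ∠MFH = 44.00° ✓; |FH| = 29.60 ✓; ∠FHR = 145.1° ✓; |HR| = 25.60 ✓; ∠HRK = 104.4° ✓; |RK| = 23.10 ✓; ∠RKQ = 65.30° ✓; |KQ| = 6.000 ✗.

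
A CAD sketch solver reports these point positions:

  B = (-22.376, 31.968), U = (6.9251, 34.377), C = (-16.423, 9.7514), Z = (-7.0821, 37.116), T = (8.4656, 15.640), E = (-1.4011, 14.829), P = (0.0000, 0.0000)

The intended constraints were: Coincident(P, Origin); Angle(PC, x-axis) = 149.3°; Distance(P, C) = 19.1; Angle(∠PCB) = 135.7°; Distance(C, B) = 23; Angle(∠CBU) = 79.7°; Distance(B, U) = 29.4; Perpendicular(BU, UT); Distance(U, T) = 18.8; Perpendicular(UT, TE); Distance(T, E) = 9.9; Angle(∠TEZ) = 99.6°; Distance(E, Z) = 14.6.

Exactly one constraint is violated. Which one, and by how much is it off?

Distance(E, Z) = 14.6 — off by 8.40.

P = (0.00, 0.00) ✓; PC at 149.3° ✓; |PC| = 19.10 ✓; ∠PCB = 135.7° ✓; |CB| = 23.00 ✓; ∠CBU = 79.70° ✓; |BU| = 29.40 ✓; ∠(BU, UT) = 90.00° ✓; |UT| = 18.80 ✓; ∠(UT, TE) = 90.00° ✓; |TE| = 9.900 ✓; ∠TEZ = 99.60° ✓; |EZ| = 23.00 ✗.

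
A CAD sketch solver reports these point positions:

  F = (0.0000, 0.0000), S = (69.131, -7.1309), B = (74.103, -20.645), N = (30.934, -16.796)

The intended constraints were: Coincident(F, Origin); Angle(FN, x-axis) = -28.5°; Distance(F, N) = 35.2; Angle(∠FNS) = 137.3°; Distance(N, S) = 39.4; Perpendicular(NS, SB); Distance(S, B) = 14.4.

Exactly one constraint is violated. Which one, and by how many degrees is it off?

Perpendicular(NS, SB) — off by 6.00°.

F = (0.00, 0.00) ✓; FN at -28.50° ✓; |FN| = 35.20 ✓; ∠FNS = 137.3° ✓; |NS| = 39.40 ✓; ∠(NS, SB) = 84.00° ✗; |SB| = 14.40 ✓.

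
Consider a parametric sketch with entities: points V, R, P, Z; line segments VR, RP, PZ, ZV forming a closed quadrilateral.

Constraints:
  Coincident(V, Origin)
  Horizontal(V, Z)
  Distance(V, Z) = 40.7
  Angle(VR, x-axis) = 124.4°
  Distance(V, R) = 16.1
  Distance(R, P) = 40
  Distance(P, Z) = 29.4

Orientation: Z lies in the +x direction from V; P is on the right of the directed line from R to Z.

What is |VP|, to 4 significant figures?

24.05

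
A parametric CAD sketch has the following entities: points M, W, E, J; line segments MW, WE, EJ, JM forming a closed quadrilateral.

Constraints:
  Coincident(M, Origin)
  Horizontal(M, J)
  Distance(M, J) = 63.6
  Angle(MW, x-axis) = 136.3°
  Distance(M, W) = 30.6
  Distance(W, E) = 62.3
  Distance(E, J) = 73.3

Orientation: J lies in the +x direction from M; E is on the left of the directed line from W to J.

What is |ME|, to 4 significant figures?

66.92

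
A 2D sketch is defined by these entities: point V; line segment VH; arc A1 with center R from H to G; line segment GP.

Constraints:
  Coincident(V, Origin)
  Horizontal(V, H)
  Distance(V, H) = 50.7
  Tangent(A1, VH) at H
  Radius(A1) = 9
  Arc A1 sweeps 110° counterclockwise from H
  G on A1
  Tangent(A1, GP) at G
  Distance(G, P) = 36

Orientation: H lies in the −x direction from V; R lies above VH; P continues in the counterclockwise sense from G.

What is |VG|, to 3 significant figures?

43.9

A1 meets VH tangentially, so RH is at right angles to VH, so R = H + (0, 9) = (-50.7, 9.00). On A1, H sits at bearing -90° from R; a 110° counterclockwise sweep puts G at bearing 20°, so G = R + 9.0·(cos 20°, sin 20°) = (-42.2, 12.1). Then |VG| = |G − V| = 43.9.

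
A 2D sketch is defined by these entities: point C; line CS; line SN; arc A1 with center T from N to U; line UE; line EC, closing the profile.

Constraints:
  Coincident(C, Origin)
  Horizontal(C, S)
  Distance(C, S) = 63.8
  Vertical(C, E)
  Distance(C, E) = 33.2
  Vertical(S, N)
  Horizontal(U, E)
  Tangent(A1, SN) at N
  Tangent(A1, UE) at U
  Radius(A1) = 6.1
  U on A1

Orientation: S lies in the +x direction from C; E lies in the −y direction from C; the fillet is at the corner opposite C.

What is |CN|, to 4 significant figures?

69.32

The virtual corner opposite C is at (63.80, -33.20). A1 meets SN tangentially, so TN is at right angles to SN and the tangent condition forces TU to be normal to UE, with radius 6.1, so the center T sits 6.1 in from both sides at T = (57.70, -27.10). That places the tangent points at N = (63.80, -27.10) on SN and U = (57.70, -33.20) on UE. Then |CN| = |N − C| = 69.32.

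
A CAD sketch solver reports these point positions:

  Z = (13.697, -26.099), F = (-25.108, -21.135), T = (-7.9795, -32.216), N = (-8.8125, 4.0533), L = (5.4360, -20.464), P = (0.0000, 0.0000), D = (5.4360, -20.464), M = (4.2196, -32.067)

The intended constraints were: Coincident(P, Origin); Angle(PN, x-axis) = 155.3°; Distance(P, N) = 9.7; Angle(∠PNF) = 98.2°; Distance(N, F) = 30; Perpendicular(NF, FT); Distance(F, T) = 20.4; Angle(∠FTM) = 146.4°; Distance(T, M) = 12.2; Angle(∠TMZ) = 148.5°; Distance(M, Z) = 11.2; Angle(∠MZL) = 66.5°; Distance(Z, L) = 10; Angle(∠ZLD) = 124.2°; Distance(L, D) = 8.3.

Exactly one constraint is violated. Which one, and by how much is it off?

Distance(L, D) = 8.3 — off by 8.30.

P = (0.00, 0.00) ✓; PN at 155.3° ✓; |PN| = 9.700 ✓; ∠PNF = 98.20° ✓; |NF| = 30.00 ✓; ∠(NF, FT) = 90.00° ✓; |FT| = 20.40 ✓; ∠FTM = 146.4° ✓; |TM| = 12.20 ✓; ∠TMZ = 148.5° ✓; |MZ| = 11.20 ✓; ∠MZL = 66.50° ✓; |ZL| = 10.00 ✓; ∠ZLD = 124.2° ✓; |LD| = 0.000 ✗.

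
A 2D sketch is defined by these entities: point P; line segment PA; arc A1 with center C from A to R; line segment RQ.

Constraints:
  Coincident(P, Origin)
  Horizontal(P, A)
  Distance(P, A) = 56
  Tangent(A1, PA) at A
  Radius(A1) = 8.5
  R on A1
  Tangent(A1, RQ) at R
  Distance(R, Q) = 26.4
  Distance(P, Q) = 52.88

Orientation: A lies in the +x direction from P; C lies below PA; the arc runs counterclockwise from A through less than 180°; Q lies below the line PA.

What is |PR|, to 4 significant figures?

48.17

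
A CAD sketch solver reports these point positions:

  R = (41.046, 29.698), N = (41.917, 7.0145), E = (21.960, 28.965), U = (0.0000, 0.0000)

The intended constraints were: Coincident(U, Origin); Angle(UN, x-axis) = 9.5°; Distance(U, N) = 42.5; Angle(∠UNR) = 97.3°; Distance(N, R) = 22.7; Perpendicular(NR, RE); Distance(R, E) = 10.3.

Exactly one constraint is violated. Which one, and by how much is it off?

Distance(R, E) = 10.3 — off by 8.80.

U = (0.00, 0.00) ✓; UN at 9.500° ✓; |UN| = 42.50 ✓; ∠UNR = 97.30° ✓; |NR| = 22.70 ✓; ∠(NR, RE) = 90.00° ✓; |RE| = 19.10 ✗.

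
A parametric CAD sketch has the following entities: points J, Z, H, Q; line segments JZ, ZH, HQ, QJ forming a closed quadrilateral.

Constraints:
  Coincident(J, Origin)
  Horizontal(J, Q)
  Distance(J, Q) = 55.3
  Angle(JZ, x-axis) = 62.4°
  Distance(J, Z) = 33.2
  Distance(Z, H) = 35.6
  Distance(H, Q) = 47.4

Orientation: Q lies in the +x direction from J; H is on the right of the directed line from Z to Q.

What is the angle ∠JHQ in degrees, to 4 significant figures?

139.8°

J is at the origin; JQ is horizontal with |JQ| = 55.3 and Q in +x, so Q = (55.3, 0). JZ runs at 62.4° with |JZ| = 33.2, so Z = (15.38, 29.42). H is determined by |ZH| = 35.6 and |HQ| = 47.4 together: it lies at the intersection of circle(Z, 35.6) and circle(Q, 47.4). With |ZQ| = 49.59, the foot of the radical line on ZQ is 14.92 from Z and the perpendicular offset is √(35.6² − 14.92²) = 32.32. Taking the right-of-ZQ solution: H = (8.214, -5.449).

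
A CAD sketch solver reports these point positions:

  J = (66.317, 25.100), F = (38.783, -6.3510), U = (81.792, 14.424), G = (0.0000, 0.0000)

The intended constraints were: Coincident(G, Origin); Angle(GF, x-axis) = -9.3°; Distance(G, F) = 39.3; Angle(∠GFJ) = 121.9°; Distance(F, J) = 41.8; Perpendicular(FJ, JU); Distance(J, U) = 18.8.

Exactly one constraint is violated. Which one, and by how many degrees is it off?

Perpendicular(FJ, JU) — off by 6.60°.

G = (0.00, 0.00) ✓; GF at -9.300° ✓; |GF| = 39.30 ✓; ∠GFJ = 121.9° ✓; |FJ| = 41.80 ✓; ∠(FJ, JU) = 83.40° ✗; |JU| = 18.80 ✓.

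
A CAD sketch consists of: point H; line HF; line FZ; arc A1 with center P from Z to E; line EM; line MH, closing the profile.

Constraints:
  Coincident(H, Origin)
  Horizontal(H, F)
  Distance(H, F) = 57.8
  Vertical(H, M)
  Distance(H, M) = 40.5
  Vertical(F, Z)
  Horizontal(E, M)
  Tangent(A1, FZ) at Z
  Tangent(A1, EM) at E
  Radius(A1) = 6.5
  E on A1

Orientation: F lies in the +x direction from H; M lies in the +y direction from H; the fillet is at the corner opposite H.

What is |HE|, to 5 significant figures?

65.360

H is at the origin; HF is horizontal with |HF| = 57.8 and F on the +x side, so F = (57.800, 0.0000). H and M share the same x with |HM| = 40.5 and M on the +y side, so M = (0.0000, 40.500). The virtual corner opposite H is at (57.800, 40.500). The tangent condition forces PZ to be normal to FZ and A1 meets EM tangentially, so PE is at right angles to EM, with radius 6.5, so the center P sits 6.5 in from both sides at P = (51.300, 34.000). That places the tangent points at Z = (57.800, 34.000) on FZ and E = (51.300, 40.500) on EM. Then |HE| = |E − H| = 65.360.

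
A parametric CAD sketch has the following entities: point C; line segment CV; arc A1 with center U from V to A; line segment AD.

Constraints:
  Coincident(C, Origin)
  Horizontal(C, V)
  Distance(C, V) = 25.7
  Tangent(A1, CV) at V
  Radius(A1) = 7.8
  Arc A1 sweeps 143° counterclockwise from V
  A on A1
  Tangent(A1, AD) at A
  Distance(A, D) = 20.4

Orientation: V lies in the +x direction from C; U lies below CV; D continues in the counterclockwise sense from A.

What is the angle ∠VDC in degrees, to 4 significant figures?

31.01°

C is at the origin; CV is horizontal with |CV| = 25.7 and V on the +x side, so V = (25.70, 0.000). A1 meets CV tangentially, so UV is at right angles to CV, so U = V + (0, -7.8) = (25.70, -7.800). On A1, V sits at bearing 90° from U; a 143° counterclockwise sweep puts A at bearing 233°, so A = U + 7.8·(cos 233°, sin 233°) = (21.01, -14.03). Since A1 is tangent to AD there, UA ⟂ AD, so AD runs along (−sin 233°, cos 233°); with |AD| = 20.4, D = (37.30, -26.31). Then cos ∠VDC = DV·DC / (|DV||DC|), giving 31.01°.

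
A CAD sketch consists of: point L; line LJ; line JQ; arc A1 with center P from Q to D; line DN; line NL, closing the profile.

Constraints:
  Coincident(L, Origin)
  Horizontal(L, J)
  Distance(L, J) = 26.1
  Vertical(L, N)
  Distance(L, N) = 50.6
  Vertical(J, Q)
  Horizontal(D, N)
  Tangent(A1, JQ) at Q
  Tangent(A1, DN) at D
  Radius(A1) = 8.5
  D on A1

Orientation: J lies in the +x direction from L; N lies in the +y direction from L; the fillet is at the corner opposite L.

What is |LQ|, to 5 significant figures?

49.534

L is at the origin; L and J share the same y with |LJ| = 26.1 and J on the +x side, so J = (26.100, 0.0000). LN is vertical with |LN| = 50.6 and N on the +y side, so N = (0.0000, 50.600). The virtual corner opposite L is at (26.100, 50.600). Tangency of A1 to JQ means the radius PQ is perpendicular to JQ and A1 meets DN tangentially, so PD is at right angles to DN, with radius 8.5, so the center P sits 8.5 in from both sides at P = (17.600, 42.100). That places the tangent points at Q = (26.100, 42.100) on JQ and D = (17.600, 50.600) on DN. Then |LQ| = |Q − L| = 49.534.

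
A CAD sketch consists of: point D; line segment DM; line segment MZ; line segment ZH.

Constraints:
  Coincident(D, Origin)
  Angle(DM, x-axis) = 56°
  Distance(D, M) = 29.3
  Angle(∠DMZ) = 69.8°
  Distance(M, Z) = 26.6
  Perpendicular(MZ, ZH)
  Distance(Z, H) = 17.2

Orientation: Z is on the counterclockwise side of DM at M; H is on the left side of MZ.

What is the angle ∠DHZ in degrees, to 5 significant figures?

122.00°

D is at the origin; DM runs at 56.0° with length 29.3, so M = 29.3·(cos 56.0°, sin 56.0°) = (16.384, 24.291). ∠DMZ = 69.8°, so MZ runs at 56.0° + (180° − 69.8°) = 166.20° from the x-axis; with |MZ| = 26.6, Z = M + 26.6·(cos 166.20°, sin 166.20°) = (-9.4478, 30.636). MZ is perpendicular to ZH; with |ZH| = 17.2 on the left of MZ, H = Z + 17.2·(-0.23853, -0.97113) = (-13.551, 13.932). Then cos ∠DHZ = HD·HZ / (|HD||HZ|), giving 122.00°.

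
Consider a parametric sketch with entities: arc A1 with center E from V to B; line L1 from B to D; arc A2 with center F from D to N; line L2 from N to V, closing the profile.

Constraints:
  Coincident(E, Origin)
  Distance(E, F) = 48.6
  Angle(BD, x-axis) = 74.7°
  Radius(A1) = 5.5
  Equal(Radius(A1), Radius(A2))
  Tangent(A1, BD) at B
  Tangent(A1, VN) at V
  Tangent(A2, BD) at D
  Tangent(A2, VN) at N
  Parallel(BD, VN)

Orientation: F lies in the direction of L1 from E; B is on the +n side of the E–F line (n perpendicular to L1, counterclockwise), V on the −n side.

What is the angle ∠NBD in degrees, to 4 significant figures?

12.75°

Tangency of A1 to both parallel lines with radius 5.5 puts B and V at E ± 5.5·n: B = (-5.305, 1.451), V = (5.305, -1.451). Equal radii place D and N the same way about F: D = F + 5.5·n = (7.519, 48.33), N = F − 5.5·n = (18.13, 45.43). Then cos ∠NBD = BN·BD / (|BN||BD|), giving 12.75°.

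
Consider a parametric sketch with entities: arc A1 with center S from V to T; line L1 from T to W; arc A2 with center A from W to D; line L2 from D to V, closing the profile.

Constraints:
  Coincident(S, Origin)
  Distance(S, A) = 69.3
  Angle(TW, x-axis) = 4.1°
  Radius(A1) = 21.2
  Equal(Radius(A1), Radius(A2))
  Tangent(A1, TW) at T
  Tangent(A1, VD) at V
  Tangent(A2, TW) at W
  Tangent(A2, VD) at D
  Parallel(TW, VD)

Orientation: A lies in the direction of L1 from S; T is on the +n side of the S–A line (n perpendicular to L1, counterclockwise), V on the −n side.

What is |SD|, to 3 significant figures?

72.5

The slot axis is L1's direction at 4.1°, so u = (cos 4.1°, sin 4.1°) = (0.997, 0.0715) and n = (−sin 4.1°, cos 4.1°) = (-0.0715, 0.997). S is at the origin and A lies 69.3 along u from S, so A = 69.3·u = (69.1, 4.95). Tangency of A1 to both parallel lines with radius 21.2 puts T and V at S ± 21.2·n: T = (-1.52, 21.1), V = (1.52, -21.1). Equal radii place W and D the same way about A: W = A + 21.2·n = (67.6, 26.1), D = A − 21.2·n = (70.6, -16.2). Then |SD| = |D − S| = 72.5.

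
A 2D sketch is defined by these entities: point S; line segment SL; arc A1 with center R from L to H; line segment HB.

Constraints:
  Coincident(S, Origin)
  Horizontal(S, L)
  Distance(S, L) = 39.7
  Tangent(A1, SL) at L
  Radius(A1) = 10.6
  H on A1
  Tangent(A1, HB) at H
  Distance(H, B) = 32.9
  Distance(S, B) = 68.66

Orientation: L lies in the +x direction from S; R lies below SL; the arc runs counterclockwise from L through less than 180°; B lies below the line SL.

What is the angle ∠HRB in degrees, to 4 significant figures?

72.14°

S is at the origin; SL is horizontal with |SL| = 39.7 and L on the +x side, so L = (39.70, 0.000). The tangent condition forces RL to be normal to SL, so R = L + (0, -10.6) = (39.70, -10.60). Since RH ⟂ HB (tangency), |RB| = √(10.6² + 32.9²) = 34.57 regardless of where H sits on A1. So B lies on both circle(S, 68.66) and circle(R, 34.57); the below-SL intersection is B = (54.41, -41.88). H is the foot of the tangent from B: H = (31.95, -17.83).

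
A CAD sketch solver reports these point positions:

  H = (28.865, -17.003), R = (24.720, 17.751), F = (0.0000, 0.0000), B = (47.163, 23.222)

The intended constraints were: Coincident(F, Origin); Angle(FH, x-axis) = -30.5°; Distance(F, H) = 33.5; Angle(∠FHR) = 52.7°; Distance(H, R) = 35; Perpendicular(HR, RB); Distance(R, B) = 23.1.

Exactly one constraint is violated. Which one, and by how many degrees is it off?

Perpendicular(HR, RB) — off by 6.90°.

F = (0.00, 0.00) ✓; FH at -30.50° ✓; |FH| = 33.50 ✓; ∠FHR = 52.70° ✓; |HR| = 35.00 ✓; ∠(HR, RB) = 83.10° ✗; |RB| = 23.10 ✓.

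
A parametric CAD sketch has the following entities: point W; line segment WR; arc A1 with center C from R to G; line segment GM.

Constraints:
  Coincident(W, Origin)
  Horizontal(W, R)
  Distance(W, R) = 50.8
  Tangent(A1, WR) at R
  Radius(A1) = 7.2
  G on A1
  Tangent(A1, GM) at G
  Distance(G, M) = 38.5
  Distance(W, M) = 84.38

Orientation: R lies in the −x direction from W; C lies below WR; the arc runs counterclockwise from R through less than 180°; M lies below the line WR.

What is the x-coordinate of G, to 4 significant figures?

-57.12

Checks: |CG| = 7.200 ✓; ∠(CG, GM) = 90.00° ✓; |GM| = 38.50 ✓; |WM| = 84.38 ✓.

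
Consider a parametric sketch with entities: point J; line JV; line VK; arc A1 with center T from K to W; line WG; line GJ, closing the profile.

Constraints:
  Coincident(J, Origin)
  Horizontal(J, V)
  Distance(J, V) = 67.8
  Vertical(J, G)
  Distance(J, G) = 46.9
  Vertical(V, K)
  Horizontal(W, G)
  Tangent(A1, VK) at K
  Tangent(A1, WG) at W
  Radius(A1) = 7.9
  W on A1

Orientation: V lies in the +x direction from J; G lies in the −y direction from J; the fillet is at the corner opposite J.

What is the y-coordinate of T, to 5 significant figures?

-39.000

J is at the origin; J and V share the same y with |JV| = 67.8 and V on the +x side, so V = (67.800, 0.0000). JG is vertical with |JG| = 46.9 and G on the −y side, so G = (0.0000, -46.900). The virtual corner opposite J is at (67.800, -46.900). Tangency of A1 to VK means the radius TK is perpendicular to VK and A1 meets WG tangentially, so TW is at right angles to WG, with radius 7.9, so the center T sits 7.9 in from both sides at T = (59.900, -39.000). So T.y = -39.000.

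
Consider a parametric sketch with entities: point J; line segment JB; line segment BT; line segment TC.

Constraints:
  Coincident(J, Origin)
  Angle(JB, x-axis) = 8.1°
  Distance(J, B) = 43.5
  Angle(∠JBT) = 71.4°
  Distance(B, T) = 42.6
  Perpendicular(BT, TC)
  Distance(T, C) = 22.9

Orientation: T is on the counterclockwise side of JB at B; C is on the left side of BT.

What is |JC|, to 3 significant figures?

34.1

J is at the origin; JB runs at 8.1° with length 43.5, so B = 43.5·(cos 8.1°, sin 8.1°) = (43.1, 6.13). ∠JBT = 71.4°, so BT runs at 8.1° + (180° − 71.4°) = 117° from the x-axis; with |BT| = 42.6, T = B + 42.6·(cos 117°, sin 117°) = (23.9, 44.2). The perpendicularity gives TC at right angles to BT; with |TC| = 22.9 on the left of BT, C = T + 22.9·(-0.893, -0.449) = (3.47, 33.9). Then |JC| = |C − J| = 34.1.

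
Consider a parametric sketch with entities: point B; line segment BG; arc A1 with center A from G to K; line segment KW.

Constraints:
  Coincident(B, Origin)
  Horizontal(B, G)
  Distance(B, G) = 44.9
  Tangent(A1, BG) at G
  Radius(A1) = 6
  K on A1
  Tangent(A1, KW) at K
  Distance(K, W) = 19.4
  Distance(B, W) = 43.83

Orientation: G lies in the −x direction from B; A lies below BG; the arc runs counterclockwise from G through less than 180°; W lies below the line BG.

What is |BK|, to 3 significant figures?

50.4

Checks: |AK| = 6.000 ✓; ∠(AK, KW) = 90.00° ✓; |KW| = 19.40 ✓; |BW| = 43.83 ✓.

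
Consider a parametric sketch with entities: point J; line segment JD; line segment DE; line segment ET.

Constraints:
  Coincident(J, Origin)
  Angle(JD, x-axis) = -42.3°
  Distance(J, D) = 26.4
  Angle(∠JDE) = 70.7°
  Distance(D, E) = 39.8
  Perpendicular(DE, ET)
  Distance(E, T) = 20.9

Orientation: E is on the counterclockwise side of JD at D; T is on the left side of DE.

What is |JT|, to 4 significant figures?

31.33

∠JDE = 70.7°, so DE runs at -42.3° + (180° − 70.7°) = 67.00° from the x-axis; with |DE| = 39.8, E = D + 39.8·(cos 67.00°, sin 67.00°) = (35.08, 18.87). DE ⟂ ET; with |ET| = 20.9 on the left of DE, T = E + 20.9·(-0.9205, 0.3907) = (15.84, 27.03). Then |JT| = |T − J| = 31.33.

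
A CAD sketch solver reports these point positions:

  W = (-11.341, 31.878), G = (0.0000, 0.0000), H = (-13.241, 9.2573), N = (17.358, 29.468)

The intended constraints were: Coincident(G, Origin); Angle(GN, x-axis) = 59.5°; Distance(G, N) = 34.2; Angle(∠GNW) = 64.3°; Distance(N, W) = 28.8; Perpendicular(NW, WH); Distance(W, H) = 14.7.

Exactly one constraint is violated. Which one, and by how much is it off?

Distance(W, H) = 14.7 — off by 8.00.

G = (0.00, 0.00) ✓; GN at 59.50° ✓; |GN| = 34.20 ✓; ∠GNW = 64.30° ✓; |NW| = 28.80 ✓; ∠(NW, WH) = 90.00° ✓; |WH| = 22.70 ✗.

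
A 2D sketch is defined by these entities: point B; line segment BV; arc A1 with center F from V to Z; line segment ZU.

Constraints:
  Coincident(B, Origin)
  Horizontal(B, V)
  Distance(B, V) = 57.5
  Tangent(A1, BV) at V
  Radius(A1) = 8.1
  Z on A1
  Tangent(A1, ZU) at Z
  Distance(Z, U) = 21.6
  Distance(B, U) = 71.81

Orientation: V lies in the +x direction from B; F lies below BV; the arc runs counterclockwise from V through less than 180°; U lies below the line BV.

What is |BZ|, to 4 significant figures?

53.04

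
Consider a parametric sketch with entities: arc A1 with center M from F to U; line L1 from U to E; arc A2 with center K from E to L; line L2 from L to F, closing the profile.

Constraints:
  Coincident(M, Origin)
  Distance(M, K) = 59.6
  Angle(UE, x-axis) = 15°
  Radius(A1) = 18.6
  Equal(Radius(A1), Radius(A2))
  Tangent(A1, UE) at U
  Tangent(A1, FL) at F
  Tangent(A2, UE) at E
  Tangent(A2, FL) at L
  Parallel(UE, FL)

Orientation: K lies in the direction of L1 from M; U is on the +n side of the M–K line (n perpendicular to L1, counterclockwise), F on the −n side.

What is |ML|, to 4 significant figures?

62.43

The slot axis is L1's direction at 15.0°, so u = (cos 15.0°, sin 15.0°) = (0.9659, 0.2588) and n = (−sin 15.0°, cos 15.0°) = (-0.2588, 0.9659). M is at the origin and K lies 59.6 along u from M, so K = 59.6·u = (57.57, 15.43). Tangency of A1 to both parallel lines with radius 18.6 puts U and F at M ± 18.6·n: U = (-4.814, 17.97), F = (4.814, -17.97). Equal radii place E and L the same way about K: E = K + 18.6·n = (52.76, 33.39), L = K − 18.6·n = (62.38, -2.541). Then |ML| = |L − M| = 62.43.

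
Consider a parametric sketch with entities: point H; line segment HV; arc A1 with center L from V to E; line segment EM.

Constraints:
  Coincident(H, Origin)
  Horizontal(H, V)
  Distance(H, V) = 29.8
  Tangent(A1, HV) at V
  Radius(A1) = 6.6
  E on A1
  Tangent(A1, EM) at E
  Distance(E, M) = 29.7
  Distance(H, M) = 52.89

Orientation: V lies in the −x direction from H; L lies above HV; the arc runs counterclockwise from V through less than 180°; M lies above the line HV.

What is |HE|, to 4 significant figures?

26.08

H is at the origin; HV is horizontal with |HV| = 29.8 and V on the −x side, so V = (-29.80, 0.000). Since A1 is tangent to HV there, LV ⟂ HV, so L = V + (0, 6.6) = (-29.80, 6.600). Since LE ⟂ EM (tangency), |LM| = √(6.6² + 29.7²) = 30.42 regardless of where E sits on A1. So M lies on both circle(H, 52.89) and circle(L, 30.42); the above-HV intersection is M = (-39.16, 35.55). E is the foot of the tangent from M: E = (-24.11, 9.945).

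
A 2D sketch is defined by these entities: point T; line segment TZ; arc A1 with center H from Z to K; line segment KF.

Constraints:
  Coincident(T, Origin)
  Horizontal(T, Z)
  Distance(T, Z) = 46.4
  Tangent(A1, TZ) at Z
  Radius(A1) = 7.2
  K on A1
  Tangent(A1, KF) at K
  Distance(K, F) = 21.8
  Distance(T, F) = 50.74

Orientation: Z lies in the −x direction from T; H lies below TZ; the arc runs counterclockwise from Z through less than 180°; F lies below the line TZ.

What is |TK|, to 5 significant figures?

53.680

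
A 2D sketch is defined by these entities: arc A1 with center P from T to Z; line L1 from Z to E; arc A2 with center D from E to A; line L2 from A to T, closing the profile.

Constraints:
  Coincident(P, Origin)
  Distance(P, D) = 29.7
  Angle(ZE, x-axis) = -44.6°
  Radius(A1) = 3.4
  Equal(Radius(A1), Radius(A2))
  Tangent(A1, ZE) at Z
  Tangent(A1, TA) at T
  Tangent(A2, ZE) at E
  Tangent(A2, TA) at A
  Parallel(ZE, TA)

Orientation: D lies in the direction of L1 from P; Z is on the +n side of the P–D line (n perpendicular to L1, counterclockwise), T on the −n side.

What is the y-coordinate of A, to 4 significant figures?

-23.27

Tangency of A1 to both parallel lines with radius 3.4 puts Z and T at P ± 3.4·n: Z = (2.387, 2.421), T = (-2.387, -2.421). Equal radii place E and A the same way about D: E = D + 3.4·n = (23.53, -18.43), A = D − 3.4·n = (18.76, -23.27). So A.y = -23.27.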